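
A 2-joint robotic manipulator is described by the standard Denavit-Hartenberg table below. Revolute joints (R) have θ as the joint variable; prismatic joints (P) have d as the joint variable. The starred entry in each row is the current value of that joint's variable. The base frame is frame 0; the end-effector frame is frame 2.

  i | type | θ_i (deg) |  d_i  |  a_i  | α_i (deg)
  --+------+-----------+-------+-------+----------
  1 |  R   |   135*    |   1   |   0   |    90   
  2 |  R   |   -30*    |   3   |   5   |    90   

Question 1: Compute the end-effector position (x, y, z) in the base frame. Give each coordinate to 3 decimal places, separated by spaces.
-0.941 5.183 -1.500

after link 1: o_1 = (0.0000, 0.0000, 1.0000)
after link 2: o_2 = (-0.9405, 5.1832, -1.5000)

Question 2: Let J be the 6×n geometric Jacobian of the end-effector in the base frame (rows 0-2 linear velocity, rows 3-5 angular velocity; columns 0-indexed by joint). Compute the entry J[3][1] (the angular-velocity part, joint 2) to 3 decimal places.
axis z_1 = (0.7071,0.7071,0.0000); lever o_n−o_1 = (-0.9405,5.1832,-2.5000)
cross product → J_v[:, 1] = (-1.7678,1.7678,4.3301)
J_ω[:, 1] = z_1
entry J[3][1] = 0.7071

0.707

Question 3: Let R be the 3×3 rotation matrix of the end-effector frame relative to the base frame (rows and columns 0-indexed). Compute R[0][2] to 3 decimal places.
0.354

End-effector z-axis (col 2 of R) = (0.3536,-0.3536,-0.8660)
R[0][2] = 0.3536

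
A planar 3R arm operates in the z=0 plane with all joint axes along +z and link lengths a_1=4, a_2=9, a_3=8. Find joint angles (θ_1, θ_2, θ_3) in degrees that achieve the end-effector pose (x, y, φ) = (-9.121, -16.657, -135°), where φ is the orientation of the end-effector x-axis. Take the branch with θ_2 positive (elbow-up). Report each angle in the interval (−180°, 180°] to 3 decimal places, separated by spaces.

wrist centre = target − a_3·(cos φ, sin φ) = (-3.4641, -11.0001)
cos θ_2 = (133.0035−4²−9²)/(2·4·9) = 0.5000; θ_2 = 59.9968° (elbow-up)
β = atan2(-11.0001,-3.4641) = -107.4802°; ψ = atan2(7.7940,8.5004) = 42.5174°
θ_1 = β − ψ = -149.9976°
θ_3 = φ − θ_1 − θ_2 = -44.9992° (wrapped to (-180°,180°])

-149.998 59.997 -44.999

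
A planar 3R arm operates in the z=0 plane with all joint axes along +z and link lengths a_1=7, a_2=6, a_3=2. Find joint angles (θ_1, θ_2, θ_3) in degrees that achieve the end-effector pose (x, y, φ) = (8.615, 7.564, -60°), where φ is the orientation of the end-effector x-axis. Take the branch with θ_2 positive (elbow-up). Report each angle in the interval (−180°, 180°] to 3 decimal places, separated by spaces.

wrist centre = target − a_3·(cos φ, sin φ) = (7.6150, 9.2961)
cos θ_2 = (144.4048−7²−6²)/(2·7·6) = 0.7072; θ_2 = 44.9925° (elbow-up)
β = atan2(9.2961,7.6150) = 50.6769°; ψ = atan2(4.2421,11.2432) = 20.6716°
θ_1 = β − ψ = 30.0053°
θ_3 = φ − θ_1 − θ_2 = -134.9977° (wrapped to (-180°,180°])

30.005 44.992 -134.998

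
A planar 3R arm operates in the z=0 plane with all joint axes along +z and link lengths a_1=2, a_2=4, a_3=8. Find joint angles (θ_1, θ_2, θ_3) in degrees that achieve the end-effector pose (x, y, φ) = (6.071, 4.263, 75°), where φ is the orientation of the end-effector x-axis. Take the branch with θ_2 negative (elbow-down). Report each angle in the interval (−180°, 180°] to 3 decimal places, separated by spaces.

wrist centre = target − a_3·(cos φ, sin φ) = (4.0004, -3.4644)
cos θ_2 = (28.0057−2²−4²)/(2·2·4) = 0.5004; θ_2 = -59.9765° (elbow-down)
β = atan2(-3.4644,4.0004) = -40.8927°; ψ = atan2(-3.4633,4.0014) = -40.8766°
θ_1 = β − ψ = -0.0161°
θ_3 = φ − θ_1 − θ_2 = 134.9926° (wrapped to (-180°,180°])

-0.016 -59.976 134.993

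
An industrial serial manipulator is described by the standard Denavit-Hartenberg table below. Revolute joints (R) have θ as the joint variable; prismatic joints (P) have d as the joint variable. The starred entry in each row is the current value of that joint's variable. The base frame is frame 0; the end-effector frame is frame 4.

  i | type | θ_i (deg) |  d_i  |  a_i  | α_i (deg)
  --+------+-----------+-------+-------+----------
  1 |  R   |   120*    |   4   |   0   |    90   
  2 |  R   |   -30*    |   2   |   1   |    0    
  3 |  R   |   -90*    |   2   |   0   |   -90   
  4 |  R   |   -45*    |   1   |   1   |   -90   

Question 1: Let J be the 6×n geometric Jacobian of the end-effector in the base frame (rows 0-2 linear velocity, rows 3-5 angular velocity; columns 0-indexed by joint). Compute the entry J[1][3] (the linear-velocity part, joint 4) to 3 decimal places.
axis z_3 = (-0.4330,0.7500,-0.5000); lever o_n−o_3 = (0.3561,0.7974,-1.1124)
cross product → J_v[:, 3] = (-0.4356,-0.6597,-0.6124)
J_ω[:, 3] = z_3
entry J[1][3] = -0.6597

-0.660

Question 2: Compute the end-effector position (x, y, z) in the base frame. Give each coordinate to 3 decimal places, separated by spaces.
after link 1: o_1 = (0.0000, 0.0000, 4.0000)
after link 2: o_2 = (1.2990, 1.7500, 3.5000)
after link 3: o_3 = (3.0311, 2.7500, 3.5000)
after link 4: o_4 = (3.3872, 3.5474, 2.3876)

3.387 3.547 2.388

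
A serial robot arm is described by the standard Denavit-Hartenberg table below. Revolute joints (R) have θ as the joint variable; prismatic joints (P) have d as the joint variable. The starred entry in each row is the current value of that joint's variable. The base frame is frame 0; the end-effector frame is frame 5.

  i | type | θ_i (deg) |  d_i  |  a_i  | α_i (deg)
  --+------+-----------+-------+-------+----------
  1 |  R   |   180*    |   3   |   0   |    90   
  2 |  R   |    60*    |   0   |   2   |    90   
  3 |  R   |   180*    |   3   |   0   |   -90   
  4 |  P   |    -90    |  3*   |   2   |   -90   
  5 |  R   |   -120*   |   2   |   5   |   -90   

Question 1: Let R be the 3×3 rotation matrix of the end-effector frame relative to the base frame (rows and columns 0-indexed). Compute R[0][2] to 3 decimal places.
End-effector z-axis (col 2 of R) = (-0.7500,-0.5000,-0.4330)
R[0][2] = -0.7500

-0.750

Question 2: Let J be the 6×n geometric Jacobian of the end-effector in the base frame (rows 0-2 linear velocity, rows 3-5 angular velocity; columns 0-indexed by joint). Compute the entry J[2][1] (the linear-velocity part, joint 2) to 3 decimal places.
axis z_1 = (0.0000,1.0000,0.0000); lever o_n−o_1 = (-2.1651,-7.3301,-1.2500)
cross product → J_v[:, 1] = (-1.2500,0.0000,2.1651)
J_ω[:, 1] = z_1
entry J[2][1] = 2.1651

2.165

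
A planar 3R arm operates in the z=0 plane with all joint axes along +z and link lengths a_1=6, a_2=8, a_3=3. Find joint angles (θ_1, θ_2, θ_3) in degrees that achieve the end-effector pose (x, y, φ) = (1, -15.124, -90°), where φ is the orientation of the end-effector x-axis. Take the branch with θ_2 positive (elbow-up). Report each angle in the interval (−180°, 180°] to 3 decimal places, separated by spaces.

wrist centre = target − a_3·(cos φ, sin φ) = (1.0000, -12.1240)
cos θ_2 = (147.9914−6²−8²)/(2·6·8) = 0.4999; θ_2 = 60.0059° (elbow-up)
β = atan2(-12.1240,1.0000) = -85.2849°; ψ = atan2(6.9286,9.9993) = 34.7185°
θ_1 = β − ψ = -120.0034°
θ_3 = φ − θ_1 − θ_2 = -30.0025° (wrapped to (-180°,180°])

-120.003 60.006 -30.003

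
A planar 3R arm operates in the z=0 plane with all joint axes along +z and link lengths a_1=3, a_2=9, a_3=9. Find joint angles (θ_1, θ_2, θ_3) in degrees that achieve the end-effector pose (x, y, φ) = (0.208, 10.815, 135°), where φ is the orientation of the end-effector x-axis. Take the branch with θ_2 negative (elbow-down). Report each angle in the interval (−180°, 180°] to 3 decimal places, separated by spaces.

wrist centre = target − a_3·(cos φ, sin φ) = (6.5720, 4.4510)
cos θ_2 = (63.0024−3²−9²)/(2·3·9) = -0.5000; θ_2 = -119.9970° (elbow-down)
β = atan2(4.4510,6.5720) = 34.1089°; ψ = atan2(-7.7945,-1.4996) = -100.8902°
θ_1 = β − ψ = 134.9991°
θ_3 = φ − θ_1 − θ_2 = 119.9979° (wrapped to (-180°,180°])

134.999 -119.997 119.998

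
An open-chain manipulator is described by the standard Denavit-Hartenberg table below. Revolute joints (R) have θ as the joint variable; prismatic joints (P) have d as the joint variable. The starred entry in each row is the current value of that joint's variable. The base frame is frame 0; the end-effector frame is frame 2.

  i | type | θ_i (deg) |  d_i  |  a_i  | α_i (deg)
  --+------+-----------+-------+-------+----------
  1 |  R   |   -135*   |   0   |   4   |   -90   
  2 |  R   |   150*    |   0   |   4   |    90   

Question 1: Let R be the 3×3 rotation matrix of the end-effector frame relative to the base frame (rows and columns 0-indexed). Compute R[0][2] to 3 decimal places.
End-effector z-axis (col 2 of R) = (-0.3536,-0.3536,-0.8660)
R[0][2] = -0.3536

-0.354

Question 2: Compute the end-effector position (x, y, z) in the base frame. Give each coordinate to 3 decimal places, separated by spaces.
-0.379 -0.379 -2.000

after link 1: o_1 = (-2.8284, -2.8284, 0.0000)
after link 2: o_2 = (-0.3789, -0.3789, -2.0000)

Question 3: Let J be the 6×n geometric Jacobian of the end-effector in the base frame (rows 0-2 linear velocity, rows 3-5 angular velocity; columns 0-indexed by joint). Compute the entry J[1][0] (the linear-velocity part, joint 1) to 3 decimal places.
axis z_0 = ẑ; lever o_n−o_0 = (-0.3789,-0.3789,-2.0000)
cross product → J_v[:, 0] = (0.3789,-0.3789,0.0000)
J_ω[:, 0] = z_0
entry J[1][0] = -0.3789

-0.379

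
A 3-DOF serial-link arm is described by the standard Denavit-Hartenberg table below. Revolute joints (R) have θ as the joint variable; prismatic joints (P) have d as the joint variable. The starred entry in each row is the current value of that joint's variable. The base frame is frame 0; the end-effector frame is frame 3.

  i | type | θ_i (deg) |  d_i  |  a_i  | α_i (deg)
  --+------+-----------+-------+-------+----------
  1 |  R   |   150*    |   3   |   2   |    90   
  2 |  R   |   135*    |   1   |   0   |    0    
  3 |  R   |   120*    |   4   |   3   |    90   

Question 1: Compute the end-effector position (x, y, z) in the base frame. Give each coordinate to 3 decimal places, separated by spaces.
1.440 4.942 0.102

after link 1: o_1 = (-1.7321, 1.0000, 3.0000)
after link 2: o_2 = (-1.2321, 1.8660, 3.0000)
after link 3: o_3 = (1.4404, 4.9419, 0.1022)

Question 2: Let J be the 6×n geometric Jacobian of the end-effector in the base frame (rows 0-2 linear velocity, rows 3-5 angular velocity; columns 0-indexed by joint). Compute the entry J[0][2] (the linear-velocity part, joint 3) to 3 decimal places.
axis z_2 = (0.5000,0.8660,0.0000); lever o_n−o_2 = (2.6724,3.0759,-2.8978)
cross product → J_v[:, 2] = (-2.5095,1.4489,-0.7765)
J_ω[:, 2] = z_2
entry J[0][2] = -2.5095

-2.510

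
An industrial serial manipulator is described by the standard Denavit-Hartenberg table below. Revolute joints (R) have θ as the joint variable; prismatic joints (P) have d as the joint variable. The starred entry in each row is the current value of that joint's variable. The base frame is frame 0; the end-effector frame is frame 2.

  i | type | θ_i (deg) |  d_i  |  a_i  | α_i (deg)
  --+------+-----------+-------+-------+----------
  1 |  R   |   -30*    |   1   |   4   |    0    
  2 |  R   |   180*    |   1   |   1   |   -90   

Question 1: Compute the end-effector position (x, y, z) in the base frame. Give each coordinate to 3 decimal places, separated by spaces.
after link 1: o_1 = (3.4641, -2.0000, 1.0000)
after link 2: o_2 = (2.5981, -1.5000, 2.0000)

2.598 -1.500 2.000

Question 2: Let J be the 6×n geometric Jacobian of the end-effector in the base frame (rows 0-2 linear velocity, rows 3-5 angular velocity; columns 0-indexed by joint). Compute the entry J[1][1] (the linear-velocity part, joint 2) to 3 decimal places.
axis z_1 = (0.0000,0.0000,1.0000); lever o_n−o_1 = (-0.8660,0.5000,1.0000)
cross product → J_v[:, 1] = (-0.5000,-0.8660,0.0000)
J_ω[:, 1] = z_1
entry J[1][1] = -0.8660

-0.866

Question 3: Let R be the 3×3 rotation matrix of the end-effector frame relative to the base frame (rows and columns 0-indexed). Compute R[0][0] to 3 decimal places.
-0.866

End-effector x-axis (col 0 of R) = (-0.8660,0.5000,0.0000)
R[0][0] = -0.8660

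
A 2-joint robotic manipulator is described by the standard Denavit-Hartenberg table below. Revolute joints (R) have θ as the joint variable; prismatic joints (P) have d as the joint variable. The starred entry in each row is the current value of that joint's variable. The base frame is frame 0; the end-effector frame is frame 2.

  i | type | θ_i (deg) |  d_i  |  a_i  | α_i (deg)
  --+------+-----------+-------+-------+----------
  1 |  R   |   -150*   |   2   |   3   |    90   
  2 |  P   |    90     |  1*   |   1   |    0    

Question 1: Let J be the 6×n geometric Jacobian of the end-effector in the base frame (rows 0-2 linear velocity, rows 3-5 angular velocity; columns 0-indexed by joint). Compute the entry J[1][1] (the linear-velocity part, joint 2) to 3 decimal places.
0.866

prismatic axis z_1 = (-0.5000,0.8660,0.0000)
J_v[:, 1] = z_1; J_ω[:, 1] = (0,0,0)
entry J[1][1] = 0.8660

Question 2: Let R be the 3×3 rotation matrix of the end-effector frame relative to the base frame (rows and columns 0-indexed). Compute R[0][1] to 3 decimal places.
End-effector y-axis (col 1 of R) = (0.8660,0.5000,0.0000)
R[0][1] = 0.8660

0.866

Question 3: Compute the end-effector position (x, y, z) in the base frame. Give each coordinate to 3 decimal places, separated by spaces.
-3.098 -0.634 3.000

after link 1: o_1 = (-2.5981, -1.5000, 2.0000)
after link 2: o_2 = (-3.0981, -0.6340, 3.0000)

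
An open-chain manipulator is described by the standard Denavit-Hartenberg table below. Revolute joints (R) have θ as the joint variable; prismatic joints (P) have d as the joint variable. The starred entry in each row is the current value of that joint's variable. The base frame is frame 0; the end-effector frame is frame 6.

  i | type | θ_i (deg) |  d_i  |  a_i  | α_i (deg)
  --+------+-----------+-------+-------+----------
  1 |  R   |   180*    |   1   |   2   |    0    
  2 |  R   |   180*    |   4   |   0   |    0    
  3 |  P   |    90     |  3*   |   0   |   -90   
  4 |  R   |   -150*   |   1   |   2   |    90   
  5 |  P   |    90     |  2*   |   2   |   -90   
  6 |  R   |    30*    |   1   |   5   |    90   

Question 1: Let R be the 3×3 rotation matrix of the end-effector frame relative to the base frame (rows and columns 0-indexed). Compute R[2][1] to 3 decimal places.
-0.500

End-effector y-axis (col 1 of R) = (0.0000,0.8660,-0.5000)
R[2][1] = -0.5000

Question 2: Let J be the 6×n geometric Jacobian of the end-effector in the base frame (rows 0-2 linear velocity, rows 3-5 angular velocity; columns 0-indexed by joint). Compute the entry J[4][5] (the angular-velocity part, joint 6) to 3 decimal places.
0.866

axis z_5 = (0.0000,0.8660,-0.5000); lever o_n−o_5 = (-4.3301,2.1160,1.6651)
cross product → J_v[:, 5] = (2.5000,2.1651,3.7500)
J_ω[:, 5] = z_5
entry J[4][5] = 0.8660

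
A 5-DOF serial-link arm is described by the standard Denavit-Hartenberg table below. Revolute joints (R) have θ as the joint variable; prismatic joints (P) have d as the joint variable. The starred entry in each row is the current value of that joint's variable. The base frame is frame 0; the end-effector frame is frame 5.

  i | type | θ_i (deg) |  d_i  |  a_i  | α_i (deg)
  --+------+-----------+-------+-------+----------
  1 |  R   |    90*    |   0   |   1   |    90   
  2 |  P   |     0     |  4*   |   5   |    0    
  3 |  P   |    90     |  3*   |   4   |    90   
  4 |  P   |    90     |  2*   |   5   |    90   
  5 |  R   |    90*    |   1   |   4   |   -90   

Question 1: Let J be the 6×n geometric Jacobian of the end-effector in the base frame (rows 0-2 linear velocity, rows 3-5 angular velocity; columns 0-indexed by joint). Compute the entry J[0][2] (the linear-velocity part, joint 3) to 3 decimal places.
prismatic axis z_2 = (1.0000,-0.0000,0.0000)
J_v[:, 2] = z_2; J_ω[:, 2] = (0,0,0)
entry J[0][2] = 1.0000

1.000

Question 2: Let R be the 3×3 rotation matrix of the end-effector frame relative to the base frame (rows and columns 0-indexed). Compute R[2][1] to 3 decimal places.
-1.000

End-effector y-axis (col 1 of R) = (0.0000,-0.0000,-1.0000)
R[2][1] = -1.0000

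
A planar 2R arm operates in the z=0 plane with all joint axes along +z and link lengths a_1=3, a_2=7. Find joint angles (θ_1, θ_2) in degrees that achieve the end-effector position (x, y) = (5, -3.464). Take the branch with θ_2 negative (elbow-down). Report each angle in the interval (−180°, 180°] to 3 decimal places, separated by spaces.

cos θ_2 = (36.9993−3²−7²)/(2·3·7) = -0.5000; θ_2 = -120.0011° (elbow-down)
β = atan2(-3.4640,5.0000) = -34.7142°; ψ = atan2(-6.0621,-0.5001) = -94.7162°
θ_1 = β − ψ = 60.0019°

60.002 -120.001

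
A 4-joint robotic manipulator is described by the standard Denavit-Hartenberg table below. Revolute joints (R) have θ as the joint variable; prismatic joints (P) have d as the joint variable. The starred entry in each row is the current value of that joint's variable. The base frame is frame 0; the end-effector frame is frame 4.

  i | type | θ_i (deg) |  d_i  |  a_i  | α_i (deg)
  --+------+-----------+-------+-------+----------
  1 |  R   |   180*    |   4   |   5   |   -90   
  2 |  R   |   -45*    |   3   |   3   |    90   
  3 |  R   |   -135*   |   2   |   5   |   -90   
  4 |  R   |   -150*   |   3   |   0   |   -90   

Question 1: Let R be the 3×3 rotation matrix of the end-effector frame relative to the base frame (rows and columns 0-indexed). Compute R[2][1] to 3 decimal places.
-0.500

End-effector y-axis (col 1 of R) = (0.5000,-0.7071,-0.5000)
R[2][1] = -0.5000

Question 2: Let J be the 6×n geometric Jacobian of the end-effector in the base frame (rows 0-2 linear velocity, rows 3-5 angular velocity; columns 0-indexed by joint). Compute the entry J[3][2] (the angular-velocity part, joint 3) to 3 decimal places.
0.707

axis z_2 = (0.7071,-0.0000,0.7071); lever o_n−o_2 = (2.4142,5.6569,0.4142)
cross product → J_v[:, 2] = (-4.0000,1.4142,4.0000)
J_ω[:, 2] = z_2
entry J[3][2] = 0.7071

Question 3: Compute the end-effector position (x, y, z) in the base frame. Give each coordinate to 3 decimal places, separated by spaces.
after link 1: o_1 = (-5.0000, 0.0000, 4.0000)
after link 2: o_2 = (-7.1213, -3.0000, 6.1213)
after link 3: o_3 = (-3.2071, 0.5355, 5.0355)
after link 4: o_4 = (-4.7071, 2.6569, 6.5355)

-4.707 2.657 6.536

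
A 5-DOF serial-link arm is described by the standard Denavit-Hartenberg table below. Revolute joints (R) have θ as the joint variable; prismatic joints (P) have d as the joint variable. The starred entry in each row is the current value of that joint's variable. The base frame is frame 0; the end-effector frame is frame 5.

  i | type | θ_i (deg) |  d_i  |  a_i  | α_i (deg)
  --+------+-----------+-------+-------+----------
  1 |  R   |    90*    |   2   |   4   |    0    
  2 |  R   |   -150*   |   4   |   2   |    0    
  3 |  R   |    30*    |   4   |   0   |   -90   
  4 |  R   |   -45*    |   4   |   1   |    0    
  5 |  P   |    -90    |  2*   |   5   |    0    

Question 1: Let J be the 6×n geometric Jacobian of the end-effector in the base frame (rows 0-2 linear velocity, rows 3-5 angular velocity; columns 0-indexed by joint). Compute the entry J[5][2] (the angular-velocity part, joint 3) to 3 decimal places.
1.000

axis z_2 = (0.0000,0.0000,1.0000); lever o_n−o_2 = (0.5505,6.6104,8.2426)
cross product → J_v[:, 2] = (-6.6104,0.5505,0.0000)
J_ω[:, 2] = z_2
entry J[5][2] = 1.0000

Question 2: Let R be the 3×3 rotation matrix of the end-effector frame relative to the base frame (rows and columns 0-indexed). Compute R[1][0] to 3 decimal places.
End-effector x-axis (col 0 of R) = (-0.6124,0.3536,0.7071)
R[1][0] = 0.3536

0.354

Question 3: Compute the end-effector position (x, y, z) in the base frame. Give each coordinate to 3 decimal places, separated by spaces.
1.551 8.878 14.243

after link 1: o_1 = (0.0000, 4.0000, 2.0000)
after link 2: o_2 = (1.0000, 2.2679, 6.0000)
after link 3: o_3 = (1.0000, 2.2679, 10.0000)
after link 4: o_4 = (3.6124, 5.3785, 10.7071)
after link 5: o_5 = (1.5505, 8.8783, 14.2426)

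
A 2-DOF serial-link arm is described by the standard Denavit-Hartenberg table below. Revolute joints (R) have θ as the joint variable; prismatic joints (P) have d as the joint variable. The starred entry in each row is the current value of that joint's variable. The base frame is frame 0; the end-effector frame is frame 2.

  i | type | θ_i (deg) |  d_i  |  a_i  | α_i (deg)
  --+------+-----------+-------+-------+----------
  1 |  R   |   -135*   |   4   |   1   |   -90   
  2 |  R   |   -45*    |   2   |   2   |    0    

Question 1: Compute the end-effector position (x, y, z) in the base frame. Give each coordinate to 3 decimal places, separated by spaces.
after link 1: o_1 = (-0.7071, -0.7071, 4.0000)
after link 2: o_2 = (-0.2929, -3.1213, 5.4142)

-0.293 -3.121 5.414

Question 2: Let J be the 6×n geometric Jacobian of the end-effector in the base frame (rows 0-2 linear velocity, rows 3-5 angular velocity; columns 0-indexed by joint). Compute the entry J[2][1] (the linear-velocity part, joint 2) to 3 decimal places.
axis z_1 = (0.7071,-0.7071,0.0000); lever o_n−o_1 = (0.4142,-2.4142,1.4142)
cross product → J_v[:, 1] = (-1.0000,-1.0000,-1.4142)
J_ω[:, 1] = z_1
entry J[2][1] = -1.4142

-1.414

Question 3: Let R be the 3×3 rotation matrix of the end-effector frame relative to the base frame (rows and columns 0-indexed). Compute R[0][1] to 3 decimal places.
End-effector y-axis (col 1 of R) = (-0.5000,-0.5000,-0.7071)
R[0][1] = -0.5000

-0.500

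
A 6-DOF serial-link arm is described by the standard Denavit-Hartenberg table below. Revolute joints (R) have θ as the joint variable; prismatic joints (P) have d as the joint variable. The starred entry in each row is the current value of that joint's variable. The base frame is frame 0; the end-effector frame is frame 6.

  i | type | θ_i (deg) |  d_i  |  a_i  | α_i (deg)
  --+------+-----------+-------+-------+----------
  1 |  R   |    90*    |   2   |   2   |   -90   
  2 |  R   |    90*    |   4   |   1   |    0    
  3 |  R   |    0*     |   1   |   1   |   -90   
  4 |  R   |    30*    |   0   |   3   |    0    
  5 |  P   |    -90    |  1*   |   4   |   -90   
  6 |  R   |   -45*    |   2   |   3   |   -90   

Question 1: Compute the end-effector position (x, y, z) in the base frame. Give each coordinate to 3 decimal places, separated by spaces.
after link 1: o_1 = (0.0000, 2.0000, 2.0000)
after link 2: o_2 = (-4.0000, 2.0000, 1.0000)
after link 3: o_3 = (-5.0000, 2.0000, 0.0000)
after link 4: o_4 = (-3.5000, 2.0000, -2.5981)
after link 5: o_5 = (-6.9641, 1.0000, -4.5981)
after link 6: o_6 = (-7.8012, -1.1213, -7.3908)

-7.801 -1.121 -7.391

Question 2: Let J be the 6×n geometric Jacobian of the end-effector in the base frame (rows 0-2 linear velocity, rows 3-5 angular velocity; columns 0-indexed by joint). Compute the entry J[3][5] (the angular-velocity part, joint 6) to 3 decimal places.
axis z_5 = (0.5000,-0.0000,-0.8660); lever o_n−o_5 = (-0.8371,-2.1213,-2.7927)
cross product → J_v[:, 5] = (-1.8371,2.1213,-1.0607)
J_ω[:, 5] = z_5
entry J[3][5] = 0.5000

0.500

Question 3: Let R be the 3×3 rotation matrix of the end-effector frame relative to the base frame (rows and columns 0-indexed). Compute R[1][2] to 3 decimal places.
End-effector z-axis (col 2 of R) = (-0.6124,0.7071,-0.3536)
R[1][2] = 0.7071

0.707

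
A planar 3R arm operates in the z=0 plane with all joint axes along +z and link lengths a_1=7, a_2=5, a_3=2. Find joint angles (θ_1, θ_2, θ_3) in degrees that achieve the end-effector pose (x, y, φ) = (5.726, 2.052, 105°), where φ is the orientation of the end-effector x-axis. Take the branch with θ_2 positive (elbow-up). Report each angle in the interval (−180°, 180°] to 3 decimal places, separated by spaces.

-42.796 120.002 27.794

wrist centre = target − a_3·(cos φ, sin φ) = (6.2436, 0.1201)
cos θ_2 = (38.9975−7²−5²)/(2·7·5) = -0.5000; θ_2 = 120.0024° (elbow-up)
β = atan2(0.1201,6.2436) = 1.1024°; ψ = atan2(4.3300,4.4998) = 43.8983°
θ_1 = β − ψ = -42.7959°
θ_3 = φ − θ_1 − θ_2 = 27.7935° (wrapped to (-180°,180°])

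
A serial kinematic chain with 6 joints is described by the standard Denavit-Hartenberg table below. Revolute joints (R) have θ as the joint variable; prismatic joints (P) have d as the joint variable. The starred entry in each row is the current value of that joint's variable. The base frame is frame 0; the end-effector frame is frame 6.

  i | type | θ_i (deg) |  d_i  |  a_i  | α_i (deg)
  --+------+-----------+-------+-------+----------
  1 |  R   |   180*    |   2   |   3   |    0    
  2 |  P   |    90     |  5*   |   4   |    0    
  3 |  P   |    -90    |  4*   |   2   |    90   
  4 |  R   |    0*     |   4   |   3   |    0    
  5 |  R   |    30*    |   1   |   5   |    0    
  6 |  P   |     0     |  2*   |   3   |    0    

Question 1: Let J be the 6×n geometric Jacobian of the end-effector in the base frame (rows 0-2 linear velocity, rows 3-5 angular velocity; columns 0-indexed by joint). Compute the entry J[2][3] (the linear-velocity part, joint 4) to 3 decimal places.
axis z_3 = (0.0000,1.0000,0.0000); lever o_n−o_3 = (-9.9282,7.0000,4.0000)
cross product → J_v[:, 3] = (4.0000,-0.0000,9.9282)
J_ω[:, 3] = z_3
entry J[2][3] = 9.9282

9.928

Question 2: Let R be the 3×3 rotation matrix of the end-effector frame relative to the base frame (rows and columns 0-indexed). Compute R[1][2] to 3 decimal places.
End-effector z-axis (col 2 of R) = (0.0000,1.0000,0.0000)
R[1][2] = 1.0000

1.000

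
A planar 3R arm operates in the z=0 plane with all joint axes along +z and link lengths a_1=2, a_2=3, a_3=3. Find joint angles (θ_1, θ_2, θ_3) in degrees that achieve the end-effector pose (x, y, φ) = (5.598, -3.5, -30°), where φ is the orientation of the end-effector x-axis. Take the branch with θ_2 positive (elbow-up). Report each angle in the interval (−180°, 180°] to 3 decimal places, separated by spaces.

wrist centre = target − a_3·(cos φ, sin φ) = (2.9999, -2.0000)
cos θ_2 = (12.9995−2²−3²)/(2·2·3) = -0.0000; θ_2 = 90.0022° (elbow-up)
β = atan2(-2.0000,2.9999) = -33.6907°; ψ = atan2(3.0000,1.9999) = 56.3114°
θ_1 = β − ψ = -90.0022°
θ_3 = φ − θ_1 − θ_2 = -30.0000° (wrapped to (-180°,180°])

-90.002 90.002 -30.000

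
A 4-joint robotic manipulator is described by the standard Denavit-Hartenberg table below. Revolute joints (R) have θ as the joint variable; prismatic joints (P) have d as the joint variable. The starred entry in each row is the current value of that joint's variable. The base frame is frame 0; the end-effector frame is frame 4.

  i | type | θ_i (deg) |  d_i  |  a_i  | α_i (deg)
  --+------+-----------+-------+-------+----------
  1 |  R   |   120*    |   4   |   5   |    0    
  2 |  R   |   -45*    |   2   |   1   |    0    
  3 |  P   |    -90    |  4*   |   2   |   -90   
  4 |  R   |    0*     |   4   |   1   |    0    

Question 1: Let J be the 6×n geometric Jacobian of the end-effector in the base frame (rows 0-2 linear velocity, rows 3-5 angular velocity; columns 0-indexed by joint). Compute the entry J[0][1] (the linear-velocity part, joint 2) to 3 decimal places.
axis z_1 = (0.0000,0.0000,1.0000); lever o_n−o_1 = (4.1919,4.0532,6.0000)
cross product → J_v[:, 1] = (-4.0532,4.1919,0.0000)
J_ω[:, 1] = z_1
entry J[0][1] = -4.0532

-4.053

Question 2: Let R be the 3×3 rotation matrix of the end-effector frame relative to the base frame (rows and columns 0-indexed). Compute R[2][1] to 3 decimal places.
End-effector y-axis (col 1 of R) = (0.0000,0.0000,-1.0000)
R[2][1] = -1.0000

-1.000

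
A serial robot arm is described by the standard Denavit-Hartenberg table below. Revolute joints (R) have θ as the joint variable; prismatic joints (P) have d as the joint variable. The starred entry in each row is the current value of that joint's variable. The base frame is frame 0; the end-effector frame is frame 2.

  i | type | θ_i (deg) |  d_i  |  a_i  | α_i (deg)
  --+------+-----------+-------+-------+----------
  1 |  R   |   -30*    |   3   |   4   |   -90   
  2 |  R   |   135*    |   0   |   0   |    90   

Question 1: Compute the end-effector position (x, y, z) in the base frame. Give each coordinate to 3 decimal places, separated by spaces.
3.464 -2.000 3.000

after link 1: o_1 = (3.4641, -2.0000, 3.0000)
after link 2: o_2 = (3.4641, -2.0000, 3.0000)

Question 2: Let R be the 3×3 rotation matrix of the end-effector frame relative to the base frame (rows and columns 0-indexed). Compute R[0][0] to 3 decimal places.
End-effector x-axis (col 0 of R) = (-0.6124,0.3536,-0.7071)
R[0][0] = -0.6124

-0.612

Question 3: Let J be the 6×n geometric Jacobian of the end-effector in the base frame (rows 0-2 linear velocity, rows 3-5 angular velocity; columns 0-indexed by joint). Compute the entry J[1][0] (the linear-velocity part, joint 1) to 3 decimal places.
3.464

axis z_0 = ẑ; lever o_n−o_0 = (3.4641,-2.0000,3.0000)
cross product → J_v[:, 0] = (2.0000,3.4641,-0.0000)
J_ω[:, 0] = z_0
entry J[1][0] = 3.4641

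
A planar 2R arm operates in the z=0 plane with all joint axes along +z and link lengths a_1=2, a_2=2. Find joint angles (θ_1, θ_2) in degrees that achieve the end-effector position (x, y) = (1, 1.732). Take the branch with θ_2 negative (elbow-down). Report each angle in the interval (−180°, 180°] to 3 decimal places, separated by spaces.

120.000 -120.001

cos θ_2 = (3.9998−2²−2²)/(2·2·2) = -0.5000; θ_2 = -120.0015° (elbow-down)
β = atan2(1.7320,1.0000) = 59.9993°; ψ = atan2(-1.7320,1.0000) = -60.0007°
θ_1 = β − ψ = 120.0000°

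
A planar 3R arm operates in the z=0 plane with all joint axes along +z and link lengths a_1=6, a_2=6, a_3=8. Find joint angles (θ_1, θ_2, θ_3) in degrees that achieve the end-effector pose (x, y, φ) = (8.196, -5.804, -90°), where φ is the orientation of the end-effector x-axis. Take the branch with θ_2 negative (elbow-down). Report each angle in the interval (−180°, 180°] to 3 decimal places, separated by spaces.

60.001 -90.003 -59.998

wrist centre = target − a_3·(cos φ, sin φ) = (8.1960, 2.1960)
cos θ_2 = (71.9968−6²−6²)/(2·6·6) = -0.0000; θ_2 = -90.0025° (elbow-down)
β = atan2(2.1960,8.1960) = 14.9993°; ψ = atan2(-6.0000,5.9997) = -45.0013°
θ_1 = β − ψ = 60.0005°
θ_3 = φ − θ_1 − θ_2 = -59.9980° (wrapped to (-180°,180°])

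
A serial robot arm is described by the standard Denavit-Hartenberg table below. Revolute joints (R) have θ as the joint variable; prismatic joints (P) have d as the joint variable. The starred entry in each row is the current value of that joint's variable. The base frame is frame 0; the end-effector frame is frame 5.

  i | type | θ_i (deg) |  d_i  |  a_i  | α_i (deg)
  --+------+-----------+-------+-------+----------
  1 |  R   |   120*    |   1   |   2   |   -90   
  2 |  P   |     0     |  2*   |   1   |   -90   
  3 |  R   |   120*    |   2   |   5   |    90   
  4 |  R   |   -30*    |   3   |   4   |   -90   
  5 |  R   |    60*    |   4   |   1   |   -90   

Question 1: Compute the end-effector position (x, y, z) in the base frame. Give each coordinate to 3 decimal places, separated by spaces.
7.665 3.732 -2.214

after link 1: o_1 = (-1.0000, 1.7321, 1.0000)
after link 2: o_2 = (-3.2321, 1.5981, 1.0000)
after link 3: o_3 = (1.7679, 1.5981, -1.0000)
after link 4: o_4 = (5.2321, 4.5981, 1.0000)
after link 5: o_5 = (7.6651, 3.7321, -2.2141)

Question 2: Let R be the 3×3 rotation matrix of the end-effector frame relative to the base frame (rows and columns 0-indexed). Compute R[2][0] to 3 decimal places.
0.250

End-effector x-axis (col 0 of R) = (0.4330,-0.8660,0.2500)
R[2][0] = 0.2500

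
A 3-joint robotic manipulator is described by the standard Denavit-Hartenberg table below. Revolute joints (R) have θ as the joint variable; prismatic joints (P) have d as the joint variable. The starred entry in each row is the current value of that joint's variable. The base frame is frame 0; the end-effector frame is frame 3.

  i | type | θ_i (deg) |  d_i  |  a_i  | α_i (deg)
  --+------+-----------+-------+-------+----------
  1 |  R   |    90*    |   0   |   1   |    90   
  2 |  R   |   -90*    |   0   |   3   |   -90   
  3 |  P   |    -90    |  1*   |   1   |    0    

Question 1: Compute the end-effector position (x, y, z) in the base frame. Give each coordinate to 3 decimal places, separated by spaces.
after link 1: o_1 = (0.0000, 1.0000, 0.0000)
after link 2: o_2 = (0.0000, 1.0000, -3.0000)
after link 3: o_3 = (1.0000, 2.0000, -3.0000)

1.000 2.000 -3.000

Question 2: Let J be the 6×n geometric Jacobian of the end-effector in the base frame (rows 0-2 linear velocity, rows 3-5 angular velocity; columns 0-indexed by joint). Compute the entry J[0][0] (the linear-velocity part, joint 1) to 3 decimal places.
axis z_0 = ẑ; lever o_n−o_0 = (1.0000,2.0000,-3.0000)
cross product → J_v[:, 0] = (-2.0000,1.0000,0.0000)
J_ω[:, 0] = z_0
entry J[0][0] = -2.0000

-2.000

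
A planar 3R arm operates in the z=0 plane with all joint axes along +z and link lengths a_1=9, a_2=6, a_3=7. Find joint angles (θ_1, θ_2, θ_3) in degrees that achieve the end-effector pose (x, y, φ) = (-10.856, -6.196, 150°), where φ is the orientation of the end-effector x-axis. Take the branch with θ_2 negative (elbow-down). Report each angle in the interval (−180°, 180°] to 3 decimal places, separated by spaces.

-82.617 -90.004 -37.379

wrist centre = target − a_3·(cos φ, sin φ) = (-4.7938, -9.6960)
cos θ_2 = (116.9931−9²−6²)/(2·9·6) = -0.0001; θ_2 = -90.0036° (elbow-down)
β = atan2(-9.6960,-4.7938) = -116.3084°; ψ = atan2(-6.0000,8.9996) = -33.6912°
θ_1 = β − ψ = -82.6172°
θ_3 = φ − θ_1 − θ_2 = -37.3792° (wrapped to (-180°,180°])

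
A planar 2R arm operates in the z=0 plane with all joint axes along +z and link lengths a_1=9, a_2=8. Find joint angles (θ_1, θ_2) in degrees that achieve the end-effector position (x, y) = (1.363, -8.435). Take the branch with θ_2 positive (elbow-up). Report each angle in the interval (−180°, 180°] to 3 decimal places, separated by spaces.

cos θ_2 = (73.0070−9²−8²)/(2·9·8) = -0.5000; θ_2 = 119.9968° (elbow-up)
β = atan2(-8.4350,1.3630) = -80.8210°; ψ = atan2(6.9284,5.0004) = 54.1812°
θ_1 = β − ψ = -135.0022°

-135.002 119.997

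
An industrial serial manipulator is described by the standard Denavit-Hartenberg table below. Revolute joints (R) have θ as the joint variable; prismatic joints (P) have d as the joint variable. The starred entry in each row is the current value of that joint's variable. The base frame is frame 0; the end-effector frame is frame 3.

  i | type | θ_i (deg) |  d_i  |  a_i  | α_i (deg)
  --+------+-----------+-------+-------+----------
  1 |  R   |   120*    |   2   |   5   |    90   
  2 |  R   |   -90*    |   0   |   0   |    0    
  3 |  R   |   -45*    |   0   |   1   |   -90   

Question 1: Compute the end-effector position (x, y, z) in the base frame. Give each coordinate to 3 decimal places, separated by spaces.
-2.146 3.718 1.293

after link 1: o_1 = (-2.5000, 4.3301, 2.0000)
after link 2: o_2 = (-2.5000, 4.3301, 2.0000)
after link 3: o_3 = (-2.1464, 3.7178, 1.2929)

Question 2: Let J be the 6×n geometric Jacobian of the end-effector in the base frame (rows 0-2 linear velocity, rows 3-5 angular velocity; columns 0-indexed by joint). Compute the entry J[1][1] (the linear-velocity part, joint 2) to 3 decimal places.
0.612

axis z_1 = (0.8660,0.5000,0.0000); lever o_n−o_1 = (0.3536,-0.6124,-0.7071)
cross product → J_v[:, 1] = (-0.3536,0.6124,-0.7071)
J_ω[:, 1] = z_1
entry J[1][1] = 0.6124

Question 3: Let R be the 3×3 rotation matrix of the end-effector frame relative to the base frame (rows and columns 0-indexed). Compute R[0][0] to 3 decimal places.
0.354

End-effector x-axis (col 0 of R) = (0.3536,-0.6124,-0.7071)
R[0][0] = 0.3536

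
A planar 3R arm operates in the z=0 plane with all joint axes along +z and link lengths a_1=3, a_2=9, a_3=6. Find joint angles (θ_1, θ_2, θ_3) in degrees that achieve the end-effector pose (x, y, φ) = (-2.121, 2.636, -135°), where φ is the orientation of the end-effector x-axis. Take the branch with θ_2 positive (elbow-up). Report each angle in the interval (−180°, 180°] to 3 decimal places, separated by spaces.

wrist centre = target − a_3·(cos φ, sin φ) = (2.1216, 6.8786)
cos θ_2 = (51.8171−3²−9²)/(2·3·9) = -0.7071; θ_2 = 134.9988° (elbow-up)
β = atan2(6.8786,2.1216) = 72.8582°; ψ = atan2(6.3641,-3.3638) = 117.8593°
θ_1 = β − ψ = -45.0011°
θ_3 = φ − θ_1 − θ_2 = 135.0023° (wrapped to (-180°,180°])

-45.001 134.999 135.002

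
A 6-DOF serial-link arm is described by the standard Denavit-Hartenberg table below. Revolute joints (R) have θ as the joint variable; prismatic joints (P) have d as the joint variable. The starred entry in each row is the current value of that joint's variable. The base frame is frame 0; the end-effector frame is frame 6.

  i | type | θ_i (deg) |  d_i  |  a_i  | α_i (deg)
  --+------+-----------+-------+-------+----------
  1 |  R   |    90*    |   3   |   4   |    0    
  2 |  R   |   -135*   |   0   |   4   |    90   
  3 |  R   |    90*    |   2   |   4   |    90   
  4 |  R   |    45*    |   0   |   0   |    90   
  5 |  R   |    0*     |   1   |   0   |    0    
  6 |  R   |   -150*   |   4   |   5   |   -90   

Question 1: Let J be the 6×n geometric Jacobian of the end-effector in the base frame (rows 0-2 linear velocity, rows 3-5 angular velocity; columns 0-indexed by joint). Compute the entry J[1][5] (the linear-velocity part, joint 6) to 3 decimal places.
1.812

axis z_5 = (0.5000,0.5000,0.7071); lever o_n−o_5 = (2.3973,5.9328,-0.2334)
cross product → J_v[:, 5] = (-4.3119,1.8119,1.7678)
J_ω[:, 5] = z_5
entry J[1][5] = 1.8119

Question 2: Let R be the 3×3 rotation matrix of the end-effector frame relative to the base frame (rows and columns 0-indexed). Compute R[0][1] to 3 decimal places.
-0.500

End-effector y-axis (col 1 of R) = (-0.5000,-0.5000,-0.7071)
R[0][1] = -0.5000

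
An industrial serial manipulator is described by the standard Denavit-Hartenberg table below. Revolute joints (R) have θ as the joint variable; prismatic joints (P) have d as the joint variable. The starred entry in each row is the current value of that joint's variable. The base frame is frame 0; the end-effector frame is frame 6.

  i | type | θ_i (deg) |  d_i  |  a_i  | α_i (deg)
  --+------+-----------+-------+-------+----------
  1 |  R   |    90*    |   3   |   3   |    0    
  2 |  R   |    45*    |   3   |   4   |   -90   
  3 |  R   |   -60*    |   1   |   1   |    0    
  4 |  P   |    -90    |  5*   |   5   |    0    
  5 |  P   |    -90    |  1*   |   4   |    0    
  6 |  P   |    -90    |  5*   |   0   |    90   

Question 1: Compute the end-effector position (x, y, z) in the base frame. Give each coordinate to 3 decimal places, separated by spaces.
-7.191 -6.779 5.902

after link 1: o_1 = (0.0000, 3.0000, 3.0000)
after link 2: o_2 = (-2.8284, 5.8284, 6.0000)
after link 3: o_3 = (-3.8891, 5.4749, 6.8660)
after link 4: o_4 = (-4.3628, -1.1225, 9.3660)
after link 5: o_5 = (-3.6557, -3.2438, 5.9019)
after link 6: o_6 = (-7.1912, -6.7794, 5.9019)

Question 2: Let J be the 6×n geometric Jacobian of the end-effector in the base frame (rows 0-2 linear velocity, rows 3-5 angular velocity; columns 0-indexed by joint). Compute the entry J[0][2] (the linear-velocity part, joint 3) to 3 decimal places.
0.069

axis z_2 = (-0.7071,-0.7071,0.0000); lever o_n−o_2 = (-4.3628,-12.6078,-0.0981)
cross product → J_v[:, 2] = (0.0694,-0.0694,5.8301)
J_ω[:, 2] = z_2
entry J[0][2] = 0.0694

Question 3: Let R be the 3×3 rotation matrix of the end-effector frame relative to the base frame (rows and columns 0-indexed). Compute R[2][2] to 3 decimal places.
0.866

End-effector z-axis (col 2 of R) = (-0.3536,0.3536,0.8660)
R[2][2] = 0.8660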